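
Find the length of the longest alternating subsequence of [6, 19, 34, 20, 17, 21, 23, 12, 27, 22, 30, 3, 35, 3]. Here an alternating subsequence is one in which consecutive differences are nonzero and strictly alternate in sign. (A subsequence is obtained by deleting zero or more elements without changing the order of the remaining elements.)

11

Track the best alternating length ending on an up-step vs a down-step at each position: up/down = 1/1, 2/1, 2/1, 2/3, 2/3, 4/3, 4/3, 2/5, 6/3, 6/7, 8/3, 1/9, 10/1, 1/11.
The maximum over both is 11; one such subsequence is 6, 34, 20, 21, 12, 27, 22, 30, 3, 35, 3.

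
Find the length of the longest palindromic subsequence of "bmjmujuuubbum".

One longest palindromic subsequence is muuuuum (positions 2,5,7,8,9,12,13); it reads the same forward and backward, and the interval DP gives dp[1][13] = 7.

7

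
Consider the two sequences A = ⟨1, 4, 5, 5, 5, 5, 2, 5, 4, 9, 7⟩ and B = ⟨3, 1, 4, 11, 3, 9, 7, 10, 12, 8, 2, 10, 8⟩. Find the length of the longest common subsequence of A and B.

A longest common subsequence is 1, 4, 9, 7 (length 4); the LCS DP confirms no longer common subsequence exists.

4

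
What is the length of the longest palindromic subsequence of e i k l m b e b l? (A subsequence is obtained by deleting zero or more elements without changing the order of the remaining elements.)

One longest palindromic subsequence is lbebl (positions 4,6,7,8,9); it reads the same forward and backward, and the interval DP gives dp[1][9] = 5.

5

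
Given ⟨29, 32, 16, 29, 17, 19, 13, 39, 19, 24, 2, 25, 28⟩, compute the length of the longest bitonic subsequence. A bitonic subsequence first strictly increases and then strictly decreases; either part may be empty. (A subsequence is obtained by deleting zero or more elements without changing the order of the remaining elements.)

Let inc[i] be the LIS ending at i and dec[i] the longest strictly decreasing subsequence starting at i. inc = [1, 2, 1, 2, 2, 3, 1, 4, 3, 4, 1, 5, 6], dec = [4, 5, 3, 4, 3, 3, 2, 3, 2, 2, 1, 1, 1].
max_i inc[i]+dec[i]−1 = 6, with one witness 29, 32, 29, 19, 13, 2.

6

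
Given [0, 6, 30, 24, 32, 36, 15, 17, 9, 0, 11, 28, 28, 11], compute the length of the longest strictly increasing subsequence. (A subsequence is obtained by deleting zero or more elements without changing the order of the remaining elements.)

5

Let dp[i] be the longest increasing subsequence ending at position i. Then dp = [1, 2, 3, 3, 4, 5, 3, 4, 3, 1, 4, 5, 5, 4].
The maximum is 5; one witness is 0, 6, 30, 32, 36 at positions 1,2,3,5,6.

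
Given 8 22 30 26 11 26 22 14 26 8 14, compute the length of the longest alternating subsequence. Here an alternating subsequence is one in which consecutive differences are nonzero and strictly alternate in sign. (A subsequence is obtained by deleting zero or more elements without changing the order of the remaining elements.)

A longest alternating subsequence is 8, 22, 11, 26, 22, 26, 8, 14 (positions 1,2,5,6,7,9,10,11); its 7 consecutive differences strictly alternate in sign, and length 8 is optimal.

8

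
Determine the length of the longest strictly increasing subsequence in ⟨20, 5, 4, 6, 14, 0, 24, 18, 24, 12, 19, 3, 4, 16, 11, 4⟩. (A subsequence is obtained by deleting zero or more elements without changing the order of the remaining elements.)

One longest increasing subsequence is 5, 6, 14, 18, 24 (positions 2,4,5,8,9), of length 5; no longer one exists.

5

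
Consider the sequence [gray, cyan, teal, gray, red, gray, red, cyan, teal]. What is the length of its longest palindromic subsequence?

Using dp[i][j] = 2 + dp[i+1][j−1] if the ends match, else max(dp[i+1][j], dp[i][j−1]):
dp[1][9] = 5. A witness is teal red gray red teal at positions 3,5,6,7,9.

5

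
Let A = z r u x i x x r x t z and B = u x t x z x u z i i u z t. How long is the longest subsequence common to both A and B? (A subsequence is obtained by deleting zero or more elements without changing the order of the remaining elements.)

Backtracking the LCS table gives one alignment: u (A3,B1) → x (A4,B2) → x (A6,B4) → x (A7,B6) → t (A10,B13).
So the longest common subsequence has length 5.

5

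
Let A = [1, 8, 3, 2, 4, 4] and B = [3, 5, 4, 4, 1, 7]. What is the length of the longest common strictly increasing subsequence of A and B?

2

For each value that appears in both, track the longest common increasing run ending there.
The best achievable length is 2; one witness is 3, 4 (A-positions 3,5, B-positions 1,3).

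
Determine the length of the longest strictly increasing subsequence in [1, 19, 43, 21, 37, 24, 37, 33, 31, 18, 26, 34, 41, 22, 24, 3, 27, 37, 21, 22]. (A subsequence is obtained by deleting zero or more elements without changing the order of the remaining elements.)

Let dp[i] be the longest increasing subsequence ending at position i. Then dp = [1, 2, 3, 3, 4, 4, 5, 5, 5, 2, 5, 6, 7, 4, 5, 2, 6, 7, 3, 4].
The maximum is 7; one witness is 1, 19, 21, 24, 33, 34, 41 at positions 1,2,4,6,8,12,13.

7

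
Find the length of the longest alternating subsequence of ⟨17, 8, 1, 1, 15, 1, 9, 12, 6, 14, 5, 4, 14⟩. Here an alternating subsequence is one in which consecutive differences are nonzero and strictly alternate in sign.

A longest alternating subsequence is 17, 8, 15, 1, 9, 6, 14, 5, 14 (positions 1,2,5,6,7,9,10,11,13); its 8 consecutive differences strictly alternate in sign, and length 9 is optimal.

9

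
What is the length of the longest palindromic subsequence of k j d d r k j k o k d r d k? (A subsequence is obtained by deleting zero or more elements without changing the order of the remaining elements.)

One longest palindromic subsequence is kdrkokrdk (positions 1,3,5,8,9,10,12,13,14); it reads the same forward and backward, and the interval DP gives dp[1][14] = 9.

9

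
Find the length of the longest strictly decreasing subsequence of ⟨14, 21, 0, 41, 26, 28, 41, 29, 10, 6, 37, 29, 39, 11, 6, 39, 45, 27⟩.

Scanning left to right, the best length ending at each element is: 14→1, 21→1, 0→2, 41→1, 26→2, 28→2, 41→1, 29→2, 10→3, 6→4, 37→2, 29→3, 39→2, 11→4, 6→5, 39→2, 45→1, 27→4.
So the longest decreasing subsequence has length 5, e.g. 41, 37, 29, 11, 6.

5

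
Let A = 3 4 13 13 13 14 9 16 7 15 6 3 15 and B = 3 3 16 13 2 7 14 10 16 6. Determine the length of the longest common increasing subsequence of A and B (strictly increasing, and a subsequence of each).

4

A longest common strictly increasing subsequence is 3, 13, 14, 16 (length 4); it appears in order in both A and B, and no longer such subsequence exists.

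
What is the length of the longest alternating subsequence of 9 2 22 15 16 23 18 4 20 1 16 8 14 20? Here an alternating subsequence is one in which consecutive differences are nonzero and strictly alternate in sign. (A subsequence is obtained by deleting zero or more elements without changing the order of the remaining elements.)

11

Track the best alternating length ending on an up-step vs a down-step at each position: up/down = 1/1, 1/2, 3/1, 3/4, 5/4, 5/1, 5/6, 3/6, 7/6, 1/8, 9/8, 9/10, 11/10, 11/6.
The maximum over both is 11; one such subsequence is 9, 2, 22, 15, 23, 18, 20, 1, 16, 8, 14.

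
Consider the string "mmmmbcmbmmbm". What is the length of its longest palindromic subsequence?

9

One longest palindromic subsequence is mmmbmbmmm (positions 1,3,4,5,7,8,9,10,12); it reads the same forward and backward, and the interval DP gives dp[1][12] = 9.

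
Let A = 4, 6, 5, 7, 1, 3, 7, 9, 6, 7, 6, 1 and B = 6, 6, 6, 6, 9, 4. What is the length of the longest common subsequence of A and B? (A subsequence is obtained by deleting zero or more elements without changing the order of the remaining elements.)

3

Backtracking the LCS table gives one alignment: 6 (A2,B2) → 6 (A9,B3) → 6 (A11,B4).
So the longest common subsequence has length 3.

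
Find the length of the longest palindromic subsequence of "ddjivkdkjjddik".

One longest palindromic subsequence is ddjkdkjdd (positions 1,2,3,6,7,8,10,11,12); it reads the same forward and backward, and the interval DP gives dp[1][14] = 9.

9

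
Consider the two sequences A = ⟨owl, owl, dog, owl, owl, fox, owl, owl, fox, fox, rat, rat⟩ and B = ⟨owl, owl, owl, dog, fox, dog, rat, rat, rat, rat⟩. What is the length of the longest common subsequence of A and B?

6

Backtracking the LCS table gives one alignment: owl (A1,B2) → owl (A2,B3) → dog (A3,B4) → fox (A6,B5) → rat (A11,B9) → rat (A12,B10).
So the longest common subsequence has length 6.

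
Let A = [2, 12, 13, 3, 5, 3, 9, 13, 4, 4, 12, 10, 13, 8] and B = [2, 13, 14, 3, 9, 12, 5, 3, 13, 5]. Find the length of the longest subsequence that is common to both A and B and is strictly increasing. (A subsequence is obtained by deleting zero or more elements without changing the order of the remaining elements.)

5

For each value that appears in both, track the longest common increasing run ending there.
The best achievable length is 5; one witness is 2, 3, 9, 12, 13 (A-positions 1,4,7,11,13, B-positions 1,4,5,6,9).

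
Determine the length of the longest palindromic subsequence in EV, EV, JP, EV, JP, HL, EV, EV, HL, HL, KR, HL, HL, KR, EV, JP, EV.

11

Using dp[i][j] = 2 + dp[i+1][j−1] if the ends match, else max(dp[i+1][j], dp[i][j−1]):
dp[1][17] = 11. A witness is EV JP EV HL HL KR HL HL EV JP EV at positions 1,3,4,9,10,11,12,13,15,16,17.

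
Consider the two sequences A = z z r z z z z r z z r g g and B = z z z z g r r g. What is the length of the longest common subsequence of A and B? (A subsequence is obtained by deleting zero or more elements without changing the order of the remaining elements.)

7

Backtracking the LCS table gives one alignment: z (A1,B1) → z (A2,B2) → z (A4,B3) → z (A5,B4) → r (A8,B6) → r (A11,B7) → g (A13,B8).
So the longest common subsequence has length 7.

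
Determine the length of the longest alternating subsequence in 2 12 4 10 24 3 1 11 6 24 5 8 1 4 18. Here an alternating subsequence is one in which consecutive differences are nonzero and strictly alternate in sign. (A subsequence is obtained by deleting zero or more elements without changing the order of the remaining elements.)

12

A longest alternating subsequence is 2, 12, 4, 10, 3, 11, 6, 24, 5, 8, 1, 4 (positions 1,2,3,4,6,8,9,10,11,12,13,14); its 11 consecutive differences strictly alternate in sign, and length 12 is optimal.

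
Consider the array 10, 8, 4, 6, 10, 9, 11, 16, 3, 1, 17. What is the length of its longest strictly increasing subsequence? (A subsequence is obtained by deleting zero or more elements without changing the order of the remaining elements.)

Let dp[i] be the longest increasing subsequence ending at position i. Then dp = [1, 1, 1, 2, 3, 3, 4, 5, 1, 1, 6].
The maximum is 6; one witness is 4, 6, 10, 11, 16, 17 at positions 3,4,5,7,8,11.

6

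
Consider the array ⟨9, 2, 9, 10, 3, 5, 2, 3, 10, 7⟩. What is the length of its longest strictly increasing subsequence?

4

Let dp[i] be the longest increasing subsequence ending at position i. Then dp = [1, 1, 2, 3, 2, 3, 1, 2, 4, 4].
The maximum is 4; one witness is 2, 3, 5, 10 at positions 2,5,6,9.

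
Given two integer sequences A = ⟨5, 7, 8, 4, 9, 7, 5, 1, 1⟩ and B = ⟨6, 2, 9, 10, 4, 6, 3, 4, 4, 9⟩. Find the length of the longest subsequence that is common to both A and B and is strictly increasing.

For each value that appears in both, track the longest common increasing run ending there.
The best achievable length is 2; one witness is 4, 9 (A-positions 4,5, B-positions 5,10).

2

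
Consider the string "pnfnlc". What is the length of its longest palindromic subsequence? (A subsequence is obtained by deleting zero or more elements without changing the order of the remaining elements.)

3

One longest palindromic subsequence is nfn (positions 2,3,4); it reads the same forward and backward, and the interval DP gives dp[1][6] = 3.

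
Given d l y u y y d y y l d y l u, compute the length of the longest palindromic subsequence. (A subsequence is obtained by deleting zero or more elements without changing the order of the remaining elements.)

One longest palindromic subsequence is lyyydyyyl (positions 2,3,5,6,7,8,9,12,13); it reads the same forward and backward, and the interval DP gives dp[1][14] = 9.

9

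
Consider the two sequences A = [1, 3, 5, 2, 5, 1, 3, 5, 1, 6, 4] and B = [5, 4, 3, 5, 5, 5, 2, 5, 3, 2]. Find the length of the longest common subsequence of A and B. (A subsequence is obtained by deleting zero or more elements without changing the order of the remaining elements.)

A longest common subsequence is 3, 5, 2, 5, 3 (length 5); the LCS DP confirms no longer common subsequence exists.

5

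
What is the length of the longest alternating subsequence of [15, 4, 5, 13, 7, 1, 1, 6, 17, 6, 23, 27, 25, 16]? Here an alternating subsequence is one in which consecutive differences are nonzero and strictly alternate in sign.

8

A longest alternating subsequence is 15, 4, 13, 7, 17, 6, 27, 25 (positions 1,2,4,5,9,10,12,13); its 7 consecutive differences strictly alternate in sign, and length 8 is optimal.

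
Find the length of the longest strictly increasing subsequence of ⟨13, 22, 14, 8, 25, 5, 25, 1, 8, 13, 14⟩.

4

Let dp[i] be the longest increasing subsequence ending at position i. Then dp = [1, 2, 2, 1, 3, 1, 3, 1, 2, 3, 4].
The maximum is 4; one witness is 5, 8, 13, 14 at positions 6,9,10,11.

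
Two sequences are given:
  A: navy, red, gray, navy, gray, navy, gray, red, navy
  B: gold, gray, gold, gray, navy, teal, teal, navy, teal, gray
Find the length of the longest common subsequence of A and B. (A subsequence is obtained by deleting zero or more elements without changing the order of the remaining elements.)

4

A longest common subsequence is gray, navy, navy, gray (length 4); the LCS DP confirms no longer common subsequence exists.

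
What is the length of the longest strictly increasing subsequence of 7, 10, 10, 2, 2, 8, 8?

2

One longest increasing subsequence is 7, 10 (positions 1,2), of length 2; no longer one exists.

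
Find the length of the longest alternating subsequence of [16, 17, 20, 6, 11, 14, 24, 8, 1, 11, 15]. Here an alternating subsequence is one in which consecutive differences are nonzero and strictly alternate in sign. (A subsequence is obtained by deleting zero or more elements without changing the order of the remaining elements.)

6

A longest alternating subsequence is 16, 17, 6, 11, 8, 11 (positions 1,2,4,5,8,10); its 5 consecutive differences strictly alternate in sign, and length 6 is optimal.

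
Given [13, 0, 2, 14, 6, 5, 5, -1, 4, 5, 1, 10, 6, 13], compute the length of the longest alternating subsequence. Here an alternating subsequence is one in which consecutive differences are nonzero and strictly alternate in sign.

9

A longest alternating subsequence is 13, 0, 2, -1, 4, 1, 10, 6, 13 (positions 1,2,3,8,9,11,12,13,14); its 8 consecutive differences strictly alternate in sign, and length 9 is optimal.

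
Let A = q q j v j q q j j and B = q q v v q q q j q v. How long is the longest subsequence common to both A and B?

A longest common subsequence is qqvqqj (length 6); the LCS DP confirms no longer common subsequence exists.

6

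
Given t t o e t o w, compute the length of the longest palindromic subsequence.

Using dp[i][j] = 2 + dp[i+1][j−1] if the ends match, else max(dp[i+1][j], dp[i][j−1]):
dp[1][7] = 3. A witness is oto at positions 3,5,6.

3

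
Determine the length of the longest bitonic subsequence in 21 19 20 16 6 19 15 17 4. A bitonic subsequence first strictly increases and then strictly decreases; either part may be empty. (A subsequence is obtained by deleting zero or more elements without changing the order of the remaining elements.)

Let inc[i] be the LIS ending at i and dec[i] the longest strictly decreasing subsequence starting at i. inc = [1, 1, 2, 1, 1, 2, 2, 3, 1], dec = [5, 4, 4, 3, 2, 3, 2, 2, 1].
max_i inc[i]+dec[i]−1 = 5, with one witness 21, 20, 19, 17, 4.

5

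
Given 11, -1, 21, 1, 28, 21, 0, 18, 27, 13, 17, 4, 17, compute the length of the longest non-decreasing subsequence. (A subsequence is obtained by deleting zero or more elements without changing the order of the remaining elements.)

Let dp[i] be the longest non-decreasing subsequence ending at position i. Then dp = [1, 1, 2, 2, 3, 3, 2, 3, 4, 3, 4, 3, 5].
The maximum is 5; one witness is -1, 1, 13, 17, 17 at positions 2,4,10,11,13.

5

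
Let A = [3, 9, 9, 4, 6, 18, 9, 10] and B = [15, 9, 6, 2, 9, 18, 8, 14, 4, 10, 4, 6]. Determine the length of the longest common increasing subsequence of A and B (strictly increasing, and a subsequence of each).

A longest common strictly increasing subsequence is 6, 9, 10 (length 3); it appears in order in both A and B, and no longer such subsequence exists.

3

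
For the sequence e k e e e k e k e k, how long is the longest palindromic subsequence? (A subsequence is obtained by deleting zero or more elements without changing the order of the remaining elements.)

Using dp[i][j] = 2 + dp[i+1][j−1] if the ends match, else max(dp[i+1][j], dp[i][j−1]):
dp[1][10] = 8. A witness is ekeeeeke at positions 1,2,3,4,5,7,8,9.

8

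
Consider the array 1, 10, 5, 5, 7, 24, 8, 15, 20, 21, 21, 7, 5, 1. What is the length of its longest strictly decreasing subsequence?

5

Let dp[i] be the longest decreasing subsequence ending at position i. Then dp = [1, 1, 2, 2, 2, 1, 2, 2, 2, 2, 2, 3, 4, 5].
The maximum is 5; one witness is 10, 8, 7, 5, 1 at positions 2,7,12,13,14.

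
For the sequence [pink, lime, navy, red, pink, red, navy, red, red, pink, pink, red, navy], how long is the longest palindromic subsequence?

9

Using dp[i][j] = 2 + dp[i+1][j−1] if the ends match, else max(dp[i+1][j], dp[i][j−1]):
dp[1][13] = 9. A witness is navy red pink red red red pink red navy at positions 3,4,5,6,8,9,11,12,13.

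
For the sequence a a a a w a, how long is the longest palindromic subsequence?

5

One longest palindromic subsequence is aaaaa (positions 1,2,3,4,6); it reads the same forward and backward, and the interval DP gives dp[1][6] = 5.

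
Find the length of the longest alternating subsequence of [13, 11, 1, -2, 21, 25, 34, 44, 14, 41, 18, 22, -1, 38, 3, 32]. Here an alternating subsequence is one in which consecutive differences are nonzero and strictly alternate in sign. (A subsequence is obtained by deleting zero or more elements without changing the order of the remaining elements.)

A longest alternating subsequence is 13, 11, 21, 14, 41, 18, 22, -1, 38, 3, 32 (positions 1,2,5,9,10,11,12,13,14,15,16); its 10 consecutive differences strictly alternate in sign, and length 11 is optimal.

11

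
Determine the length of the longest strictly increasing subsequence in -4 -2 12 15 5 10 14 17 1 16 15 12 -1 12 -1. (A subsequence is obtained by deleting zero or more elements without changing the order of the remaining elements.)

6

Let dp[i] be the longest increasing subsequence ending at position i. Then dp = [1, 2, 3, 4, 3, 4, 5, 6, 3, 6, 6, 5, 3, 5, 3].
The maximum is 6; one witness is -4, -2, 5, 10, 14, 17 at positions 1,2,5,6,7,8.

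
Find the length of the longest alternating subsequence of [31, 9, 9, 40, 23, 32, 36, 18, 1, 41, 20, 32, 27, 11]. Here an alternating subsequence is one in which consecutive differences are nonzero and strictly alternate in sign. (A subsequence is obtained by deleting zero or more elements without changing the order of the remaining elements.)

A longest alternating subsequence is 31, 9, 40, 23, 32, 18, 41, 20, 32, 27 (positions 1,2,4,5,6,8,10,11,12,13); its 9 consecutive differences strictly alternate in sign, and length 10 is optimal.

10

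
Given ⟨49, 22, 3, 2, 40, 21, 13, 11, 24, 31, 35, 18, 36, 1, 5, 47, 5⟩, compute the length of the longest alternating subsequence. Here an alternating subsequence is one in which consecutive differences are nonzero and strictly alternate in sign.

10

A longest alternating subsequence is 49, 22, 40, 21, 24, 18, 36, 1, 47, 5 (positions 1,2,5,6,9,12,13,14,16,17); its 9 consecutive differences strictly alternate in sign, and length 10 is optimal.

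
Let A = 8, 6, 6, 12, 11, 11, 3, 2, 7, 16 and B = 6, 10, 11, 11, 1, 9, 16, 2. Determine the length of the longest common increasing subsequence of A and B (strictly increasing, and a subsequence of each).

3

For each value that appears in both, track the longest common increasing run ending there.
The best achievable length is 3; one witness is 6, 11, 16 (A-positions 2,5,10, B-positions 1,3,7).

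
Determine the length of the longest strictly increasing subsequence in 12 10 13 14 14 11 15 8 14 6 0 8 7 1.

4

One longest increasing subsequence is 12, 13, 14, 15 (positions 1,3,4,7), of length 4; no longer one exists.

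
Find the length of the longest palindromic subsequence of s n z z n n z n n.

6

Using dp[i][j] = 2 + dp[i+1][j−1] if the ends match, else max(dp[i+1][j], dp[i][j−1]):
dp[1][9] = 6. A witness is nznnzn at positions 2,4,5,6,7,9.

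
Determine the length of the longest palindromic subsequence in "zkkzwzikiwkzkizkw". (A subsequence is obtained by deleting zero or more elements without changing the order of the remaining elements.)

11

One longest palindromic subsequence is kkzwikiwzkk (positions 2,3,4,5,7,8,9,10,12,13,16); it reads the same forward and backward, and the interval DP gives dp[1][17] = 11.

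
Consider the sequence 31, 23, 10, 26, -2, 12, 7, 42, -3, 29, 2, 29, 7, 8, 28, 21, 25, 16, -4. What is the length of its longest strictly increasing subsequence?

6

Let dp[i] be the longest increasing subsequence ending at position i. Then dp = [1, 1, 1, 2, 1, 2, 2, 3, 1, 3, 2, 3, 3, 4, 5, 5, 6, 5, 1].
The maximum is 6; one witness is -2, 2, 7, 8, 21, 25 at positions 5,11,13,14,16,17.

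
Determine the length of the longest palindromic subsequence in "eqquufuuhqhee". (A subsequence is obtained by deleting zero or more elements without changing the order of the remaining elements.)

9

One longest palindromic subsequence is equufuuqe (positions 1,3,4,5,6,7,8,10,13); it reads the same forward and backward, and the interval DP gives dp[1][13] = 9.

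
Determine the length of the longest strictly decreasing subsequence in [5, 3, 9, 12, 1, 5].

3

Scanning left to right, the best length ending at each element is: 5→1, 3→2, 9→1, 12→1, 1→3, 5→2.
So the longest decreasing subsequence has length 3, e.g. 5, 3, 1.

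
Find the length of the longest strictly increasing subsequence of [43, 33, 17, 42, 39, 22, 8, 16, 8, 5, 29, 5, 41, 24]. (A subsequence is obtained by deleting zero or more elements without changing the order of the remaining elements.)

4

Let dp[i] be the longest increasing subsequence ending at position i. Then dp = [1, 1, 1, 2, 2, 2, 1, 2, 1, 1, 3, 1, 4, 3].
The maximum is 4; one witness is 17, 22, 29, 41 at positions 3,6,11,13.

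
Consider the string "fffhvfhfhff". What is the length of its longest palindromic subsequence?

One longest palindromic subsequence is ffhfhfhff (positions 1,2,4,6,7,8,9,10,11); it reads the same forward and backward, and the interval DP gives dp[1][11] = 9.

9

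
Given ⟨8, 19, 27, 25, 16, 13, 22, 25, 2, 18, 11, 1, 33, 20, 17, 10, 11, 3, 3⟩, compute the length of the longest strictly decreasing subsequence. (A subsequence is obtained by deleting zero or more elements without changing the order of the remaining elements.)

Scanning left to right, the best length ending at each element is: 8→1, 19→1, 27→1, 25→2, 16→3, 13→4, 22→3, 25→2, 2→5, 18→4, 11→5, 1→6, 33→1, 20→4, 17→5, 10→6, 11→6, 3→7, 3→7.
So the longest decreasing subsequence has length 7, e.g. 27, 25, 16, 13, 11, 10, 3.

7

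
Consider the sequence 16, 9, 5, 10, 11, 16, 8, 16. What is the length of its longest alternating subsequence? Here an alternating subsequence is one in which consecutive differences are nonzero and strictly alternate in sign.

5

Track the best alternating length ending on an up-step vs a down-step at each position: up/down = 1/1, 1/2, 1/2, 3/2, 3/2, 3/1, 3/4, 5/1.
The maximum over both is 5; one such subsequence is 16, 9, 10, 8, 16.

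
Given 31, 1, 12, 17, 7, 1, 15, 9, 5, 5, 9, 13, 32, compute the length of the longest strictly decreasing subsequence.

Let dp[i] be the longest decreasing subsequence ending at position i. Then dp = [1, 2, 2, 2, 3, 4, 3, 4, 5, 5, 4, 4, 1].
The maximum is 5; one witness is 31, 17, 15, 9, 5 at positions 1,4,7,8,9.

5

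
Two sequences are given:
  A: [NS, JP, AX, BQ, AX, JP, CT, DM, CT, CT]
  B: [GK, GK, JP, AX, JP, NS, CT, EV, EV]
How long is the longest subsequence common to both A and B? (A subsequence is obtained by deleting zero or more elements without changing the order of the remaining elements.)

4

A longest common subsequence is JP, AX, JP, CT (length 4); the LCS DP confirms no longer common subsequence exists.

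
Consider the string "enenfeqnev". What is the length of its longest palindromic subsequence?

7

Using dp[i][j] = 2 + dp[i+1][j−1] if the ends match, else max(dp[i+1][j], dp[i][j−1]):
dp[1][10] = 7. A witness is enefene at positions 1,2,3,5,6,8,9.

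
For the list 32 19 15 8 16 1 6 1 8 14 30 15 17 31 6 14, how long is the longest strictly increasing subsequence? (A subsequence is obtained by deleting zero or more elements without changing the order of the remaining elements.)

7

Scanning left to right, the best length ending at each element is: 32→1, 19→1, 15→1, 8→1, 16→2, 1→1, 6→2, 1→1, 8→3, 14→4, 30→5, 15→5, 17→6, 31→7, 6→2, 14→4.
So the longest increasing subsequence has length 7, e.g. 1, 6, 8, 14, 15, 17, 31.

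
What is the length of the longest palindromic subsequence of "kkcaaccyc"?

4

One longest palindromic subsequence is cccc (positions 3,6,7,9); it reads the same forward and backward, and the interval DP gives dp[1][9] = 4.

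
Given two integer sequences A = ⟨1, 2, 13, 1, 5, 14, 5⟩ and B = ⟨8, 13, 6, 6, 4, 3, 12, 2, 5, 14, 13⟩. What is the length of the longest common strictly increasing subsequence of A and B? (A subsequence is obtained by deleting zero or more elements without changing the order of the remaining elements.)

For each value that appears in both, track the longest common increasing run ending there.
The best achievable length is 3; one witness is 2, 5, 14 (A-positions 2,5,6, B-positions 8,9,10).

3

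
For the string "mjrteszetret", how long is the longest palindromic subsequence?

One longest palindromic subsequence is rtezetr (positions 3,4,5,7,8,9,10); it reads the same forward and backward, and the interval DP gives dp[1][12] = 7.

7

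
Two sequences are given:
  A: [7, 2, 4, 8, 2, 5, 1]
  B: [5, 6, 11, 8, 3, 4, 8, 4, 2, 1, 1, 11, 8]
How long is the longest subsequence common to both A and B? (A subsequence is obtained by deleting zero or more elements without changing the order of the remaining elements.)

Backtracking the LCS table gives one alignment: 4 (A3,B6) → 8 (A4,B7) → 2 (A5,B9) → 1 (A7,B11).
So the longest common subsequence has length 4.

4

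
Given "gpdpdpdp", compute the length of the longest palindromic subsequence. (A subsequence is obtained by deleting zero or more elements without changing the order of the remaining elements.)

7

One longest palindromic subsequence is pdpdpdp (positions 2,3,4,5,6,7,8); it reads the same forward and backward, and the interval DP gives dp[1][8] = 7.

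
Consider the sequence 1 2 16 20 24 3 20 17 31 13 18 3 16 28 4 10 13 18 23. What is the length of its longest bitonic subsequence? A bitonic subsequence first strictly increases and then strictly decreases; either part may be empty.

9

Let inc[i] be the LIS ending at i and dec[i] the longest strictly decreasing subsequence starting at i. inc = [1, 2, 3, 4, 5, 3, 4, 4, 6, 4, 5, 3, 5, 6, 4, 5, 6, 7, 8], dec = [1, 1, 3, 4, 5, 1, 4, 3, 4, 2, 3, 1, 2, 2, 1, 1, 1, 1, 1].
max_i inc[i]+dec[i]−1 = 9, with one witness 1, 2, 16, 20, 24, 20, 18, 16, 13.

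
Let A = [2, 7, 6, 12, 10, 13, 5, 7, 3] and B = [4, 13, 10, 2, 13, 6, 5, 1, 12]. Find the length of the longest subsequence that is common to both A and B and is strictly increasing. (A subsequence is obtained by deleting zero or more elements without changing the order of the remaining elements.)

3

A longest common strictly increasing subsequence is 2, 6, 12 (length 3); it appears in order in both A and B, and no longer such subsequence exists.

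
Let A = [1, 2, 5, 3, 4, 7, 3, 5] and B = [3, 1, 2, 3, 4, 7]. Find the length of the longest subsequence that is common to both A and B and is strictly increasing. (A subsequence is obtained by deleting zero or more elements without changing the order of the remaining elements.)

5

For each value that appears in both, track the longest common increasing run ending there.
The best achievable length is 5; one witness is 1, 2, 3, 4, 7 (A-positions 1,2,4,5,6, B-positions 2,3,4,5,6).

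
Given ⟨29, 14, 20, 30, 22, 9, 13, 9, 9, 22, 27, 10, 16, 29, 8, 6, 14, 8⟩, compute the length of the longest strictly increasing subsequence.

5

Let dp[i] be the longest increasing subsequence ending at position i. Then dp = [1, 1, 2, 3, 3, 1, 2, 1, 1, 3, 4, 2, 3, 5, 1, 1, 3, 2].
The maximum is 5; one witness is 14, 20, 22, 27, 29 at positions 2,3,5,11,14.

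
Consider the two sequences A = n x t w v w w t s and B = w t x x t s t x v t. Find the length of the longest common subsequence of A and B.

4

Backtracking the LCS table gives one alignment: x (A2,B4) → t (A3,B7) → v (A5,B9) → t (A8,B10).
So the longest common subsequence has length 4.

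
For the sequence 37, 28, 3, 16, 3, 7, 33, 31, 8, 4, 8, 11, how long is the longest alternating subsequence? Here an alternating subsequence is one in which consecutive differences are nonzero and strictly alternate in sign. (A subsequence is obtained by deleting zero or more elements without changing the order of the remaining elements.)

7

A longest alternating subsequence is 37, 3, 16, 3, 7, 4, 8 (positions 1,3,4,5,6,10,11); its 6 consecutive differences strictly alternate in sign, and length 7 is optimal.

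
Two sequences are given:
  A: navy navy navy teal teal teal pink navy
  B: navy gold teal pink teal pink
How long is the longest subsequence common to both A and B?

A longest common subsequence is navy, teal, teal, pink (length 4); the LCS DP confirms no longer common subsequence exists.

4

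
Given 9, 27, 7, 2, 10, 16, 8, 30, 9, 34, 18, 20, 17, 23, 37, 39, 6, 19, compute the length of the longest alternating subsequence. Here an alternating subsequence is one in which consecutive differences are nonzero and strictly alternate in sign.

Track the best alternating length ending on an up-step vs a down-step at each position: up/down = 1/1, 2/1, 1/3, 1/3, 4/3, 4/3, 4/5, 6/1, 6/7, 8/1, 8/9, 10/9, 8/11, 12/9, 12/1, 12/1, 4/13, 14/13.
The maximum over both is 14; one such subsequence is 9, 27, 7, 10, 8, 30, 9, 34, 18, 20, 17, 23, 6, 19.

14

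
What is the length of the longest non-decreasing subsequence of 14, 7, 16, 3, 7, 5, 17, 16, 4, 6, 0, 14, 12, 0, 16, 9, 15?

5

One longest non-decreasing subsequence is 3, 5, 6, 14, 16 (positions 4,6,10,12,15), of length 5; no longer one exists.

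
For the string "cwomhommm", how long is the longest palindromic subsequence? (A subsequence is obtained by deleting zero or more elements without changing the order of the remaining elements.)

One longest palindromic subsequence is mmmm (positions 4,7,8,9); it reads the same forward and backward, and the interval DP gives dp[1][9] = 4.

4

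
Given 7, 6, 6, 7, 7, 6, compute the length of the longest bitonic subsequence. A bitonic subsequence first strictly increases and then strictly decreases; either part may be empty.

Let inc[i] be the LIS ending at i and dec[i] the longest strictly decreasing subsequence starting at i. inc = [1, 1, 1, 2, 2, 1], dec = [2, 1, 1, 2, 2, 1].
max_i inc[i]+dec[i]−1 = 3, with one witness 6, 7, 6.

3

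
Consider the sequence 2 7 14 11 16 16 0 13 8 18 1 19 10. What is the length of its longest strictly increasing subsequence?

Scanning left to right, the best length ending at each element is: 2→1, 7→2, 14→3, 11→3, 16→4, 16→4, 0→1, 13→4, 8→3, 18→5, 1→2, 19→6, 10→4.
So the longest increasing subsequence has length 6, e.g. 2, 7, 14, 16, 18, 19.

6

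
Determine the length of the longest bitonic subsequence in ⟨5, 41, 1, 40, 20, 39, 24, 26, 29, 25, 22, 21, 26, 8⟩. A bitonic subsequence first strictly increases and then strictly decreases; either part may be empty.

9

One longest bitonic subsequence is 5, 41, 40, 39, 29, 25, 22, 21, 8 (positions 1,2,4,6,9,10,11,12,14): it rises to 41 then falls. Length 9 is optimal.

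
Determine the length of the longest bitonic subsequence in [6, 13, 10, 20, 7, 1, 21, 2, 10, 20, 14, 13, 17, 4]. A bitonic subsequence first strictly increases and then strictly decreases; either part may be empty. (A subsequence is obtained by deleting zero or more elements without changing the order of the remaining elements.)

One longest bitonic subsequence is 6, 13, 20, 21, 20, 14, 13, 4 (positions 1,2,4,7,10,11,12,14): it rises to 21 then falls. Length 8 is optimal.

8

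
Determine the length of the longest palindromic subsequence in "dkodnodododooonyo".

One longest palindromic subsequence is onooodooono (positions 3,5,6,8,10,11,12,13,14,15,17); it reads the same forward and backward, and the interval DP gives dp[1][17] = 11.

11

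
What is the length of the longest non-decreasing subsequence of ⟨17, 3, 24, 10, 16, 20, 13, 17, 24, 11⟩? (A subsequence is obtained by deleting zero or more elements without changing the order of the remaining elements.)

Let dp[i] be the longest non-decreasing subsequence ending at position i. Then dp = [1, 1, 2, 2, 3, 4, 3, 4, 5, 3].
The maximum is 5; one witness is 3, 10, 16, 20, 24 at positions 2,4,5,6,9.

5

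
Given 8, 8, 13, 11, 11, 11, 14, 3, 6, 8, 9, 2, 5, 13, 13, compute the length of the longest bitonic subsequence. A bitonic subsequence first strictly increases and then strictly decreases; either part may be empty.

5

One longest bitonic subsequence is 8, 13, 11, 9, 5 (positions 1,3,6,11,13): it rises to 13 then falls. Length 5 is optimal.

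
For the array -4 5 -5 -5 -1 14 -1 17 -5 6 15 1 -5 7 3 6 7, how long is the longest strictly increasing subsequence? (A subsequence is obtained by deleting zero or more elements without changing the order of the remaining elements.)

6

Scanning left to right, the best length ending at each element is: -4→1, 5→2, -5→1, -5→1, -1→2, 14→3, -1→2, 17→4, -5→1, 6→3, 15→4, 1→3, -5→1, 7→4, 3→4, 6→5, 7→6.
So the longest increasing subsequence has length 6, e.g. -4, -1, 1, 3, 6, 7.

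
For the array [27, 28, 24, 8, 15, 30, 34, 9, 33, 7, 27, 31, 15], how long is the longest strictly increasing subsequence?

Scanning left to right, the best length ending at each element is: 27→1, 28→2, 24→1, 8→1, 15→2, 30→3, 34→4, 9→2, 33→4, 7→1, 27→3, 31→4, 15→3.
So the longest increasing subsequence has length 4, e.g. 27, 28, 30, 34.

4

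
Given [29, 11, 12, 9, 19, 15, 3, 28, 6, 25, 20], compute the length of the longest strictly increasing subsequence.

One longest increasing subsequence is 11, 12, 19, 28 (positions 2,3,5,8), of length 4; no longer one exists.

4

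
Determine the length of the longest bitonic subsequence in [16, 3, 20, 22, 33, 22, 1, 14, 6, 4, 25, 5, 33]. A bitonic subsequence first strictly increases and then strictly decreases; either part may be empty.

8

Let inc[i] be the LIS ending at i and dec[i] the longest strictly decreasing subsequence starting at i. inc = [1, 1, 2, 3, 4, 3, 1, 2, 2, 2, 4, 3, 5], dec = [4, 2, 4, 4, 5, 4, 1, 3, 2, 1, 2, 1, 1].
max_i inc[i]+dec[i]−1 = 8, with one witness 16, 20, 22, 33, 22, 14, 6, 5.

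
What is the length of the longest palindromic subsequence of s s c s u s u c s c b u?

One longest palindromic subsequence is csususc (positions 3,4,5,6,7,9,10); it reads the same forward and backward, and the interval DP gives dp[1][12] = 7.

7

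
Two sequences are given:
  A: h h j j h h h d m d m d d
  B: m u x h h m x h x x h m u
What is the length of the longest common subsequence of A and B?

5

Backtracking the LCS table gives one alignment: h (A1,B4) → h (A2,B5) → h (A5,B8) → h (A7,B11) → m (A9,B12).
So the longest common subsequence has length 5.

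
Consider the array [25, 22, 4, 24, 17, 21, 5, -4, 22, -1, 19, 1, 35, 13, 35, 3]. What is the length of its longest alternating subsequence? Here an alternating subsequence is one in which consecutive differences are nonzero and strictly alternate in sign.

14

Track the best alternating length ending on an up-step vs a down-step at each position: up/down = 1/1, 1/2, 1/2, 3/2, 3/4, 5/4, 3/6, 1/6, 7/4, 7/8, 9/8, 9/10, 11/1, 11/12, 13/1, 11/14.
The maximum over both is 14; one such subsequence is 25, 22, 24, 17, 21, 5, 22, -1, 19, 1, 35, 13, 35, 3.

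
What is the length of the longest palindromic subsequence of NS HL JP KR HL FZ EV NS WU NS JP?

5

Using dp[i][j] = 2 + dp[i+1][j−1] if the ends match, else max(dp[i+1][j], dp[i][j−1]):
dp[1][11] = 5. A witness is JP NS WU NS JP at positions 3,8,9,10,11.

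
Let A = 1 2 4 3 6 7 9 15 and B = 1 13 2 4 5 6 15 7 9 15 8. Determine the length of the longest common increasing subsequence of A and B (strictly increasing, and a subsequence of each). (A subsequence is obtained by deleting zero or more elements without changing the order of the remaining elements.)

A longest common strictly increasing subsequence is 1, 2, 4, 6, 7, 9, 15 (length 7); it appears in order in both A and B, and no longer such subsequence exists.

7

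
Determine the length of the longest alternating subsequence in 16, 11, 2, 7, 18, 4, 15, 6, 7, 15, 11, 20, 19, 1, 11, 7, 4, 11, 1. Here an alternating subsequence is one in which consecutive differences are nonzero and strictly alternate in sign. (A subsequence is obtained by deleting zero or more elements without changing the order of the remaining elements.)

14

Track the best alternating length ending on an up-step vs a down-step at each position: up/down = 1/1, 1/2, 1/2, 3/2, 3/1, 3/4, 5/4, 5/6, 7/6, 7/4, 7/8, 9/1, 9/10, 1/10, 11/10, 11/12, 11/12, 13/10, 1/14.
The maximum over both is 14; one such subsequence is 16, 2, 7, 4, 15, 6, 15, 11, 20, 1, 11, 7, 11, 1.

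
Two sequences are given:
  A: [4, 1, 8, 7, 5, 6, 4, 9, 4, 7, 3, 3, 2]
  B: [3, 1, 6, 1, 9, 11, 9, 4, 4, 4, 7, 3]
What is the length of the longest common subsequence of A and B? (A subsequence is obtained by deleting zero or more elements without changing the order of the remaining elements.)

6

A longest common subsequence is 1, 6, 4, 4, 7, 3 (length 6); the LCS DP confirms no longer common subsequence exists.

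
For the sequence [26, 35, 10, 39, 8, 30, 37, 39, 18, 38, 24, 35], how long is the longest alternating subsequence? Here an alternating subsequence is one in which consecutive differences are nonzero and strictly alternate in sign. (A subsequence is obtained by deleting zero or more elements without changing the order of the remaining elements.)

10

Track the best alternating length ending on an up-step vs a down-step at each position: up/down = 1/1, 2/1, 1/3, 4/1, 1/5, 6/5, 6/5, 6/1, 6/7, 8/7, 8/9, 10/9.
The maximum over both is 10; one such subsequence is 26, 35, 10, 39, 8, 30, 18, 38, 24, 35.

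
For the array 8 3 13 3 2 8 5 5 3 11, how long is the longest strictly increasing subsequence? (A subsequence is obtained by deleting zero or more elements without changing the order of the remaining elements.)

Let dp[i] be the longest increasing subsequence ending at position i. Then dp = [1, 1, 2, 1, 1, 2, 2, 2, 2, 3].
The maximum is 3; one witness is 3, 8, 11 at positions 2,6,10.

3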